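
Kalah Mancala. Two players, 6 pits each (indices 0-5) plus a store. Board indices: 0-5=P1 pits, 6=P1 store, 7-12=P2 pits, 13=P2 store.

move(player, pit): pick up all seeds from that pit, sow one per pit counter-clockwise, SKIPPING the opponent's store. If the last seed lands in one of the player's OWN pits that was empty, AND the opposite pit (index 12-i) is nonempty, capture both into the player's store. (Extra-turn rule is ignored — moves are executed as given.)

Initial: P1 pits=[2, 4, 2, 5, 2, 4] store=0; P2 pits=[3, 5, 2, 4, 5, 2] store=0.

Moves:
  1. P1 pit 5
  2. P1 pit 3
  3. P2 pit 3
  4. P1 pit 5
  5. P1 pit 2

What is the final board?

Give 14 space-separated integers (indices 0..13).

Answer: 3 4 0 1 4 0 3 5 7 3 0 6 3 1

Derivation:
Move 1: P1 pit5 -> P1=[2,4,2,5,2,0](1) P2=[4,6,3,4,5,2](0)
Move 2: P1 pit3 -> P1=[2,4,2,0,3,1](2) P2=[5,7,3,4,5,2](0)
Move 3: P2 pit3 -> P1=[3,4,2,0,3,1](2) P2=[5,7,3,0,6,3](1)
Move 4: P1 pit5 -> P1=[3,4,2,0,3,0](3) P2=[5,7,3,0,6,3](1)
Move 5: P1 pit2 -> P1=[3,4,0,1,4,0](3) P2=[5,7,3,0,6,3](1)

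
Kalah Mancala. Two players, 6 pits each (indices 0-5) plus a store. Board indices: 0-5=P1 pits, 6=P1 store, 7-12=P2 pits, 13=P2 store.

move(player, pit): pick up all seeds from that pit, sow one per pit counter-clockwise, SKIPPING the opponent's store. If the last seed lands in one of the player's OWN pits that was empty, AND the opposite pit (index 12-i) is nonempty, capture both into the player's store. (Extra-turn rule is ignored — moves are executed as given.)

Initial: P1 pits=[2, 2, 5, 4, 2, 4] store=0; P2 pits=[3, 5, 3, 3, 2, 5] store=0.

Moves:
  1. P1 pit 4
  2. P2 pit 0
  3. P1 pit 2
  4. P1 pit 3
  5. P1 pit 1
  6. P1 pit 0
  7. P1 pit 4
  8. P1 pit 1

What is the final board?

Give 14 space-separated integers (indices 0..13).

Move 1: P1 pit4 -> P1=[2,2,5,4,0,5](1) P2=[3,5,3,3,2,5](0)
Move 2: P2 pit0 -> P1=[2,2,5,4,0,5](1) P2=[0,6,4,4,2,5](0)
Move 3: P1 pit2 -> P1=[2,2,0,5,1,6](2) P2=[1,6,4,4,2,5](0)
Move 4: P1 pit3 -> P1=[2,2,0,0,2,7](3) P2=[2,7,4,4,2,5](0)
Move 5: P1 pit1 -> P1=[2,0,1,0,2,7](8) P2=[2,7,0,4,2,5](0)
Move 6: P1 pit0 -> P1=[0,1,2,0,2,7](8) P2=[2,7,0,4,2,5](0)
Move 7: P1 pit4 -> P1=[0,1,2,0,0,8](9) P2=[2,7,0,4,2,5](0)
Move 8: P1 pit1 -> P1=[0,0,3,0,0,8](9) P2=[2,7,0,4,2,5](0)

Answer: 0 0 3 0 0 8 9 2 7 0 4 2 5 0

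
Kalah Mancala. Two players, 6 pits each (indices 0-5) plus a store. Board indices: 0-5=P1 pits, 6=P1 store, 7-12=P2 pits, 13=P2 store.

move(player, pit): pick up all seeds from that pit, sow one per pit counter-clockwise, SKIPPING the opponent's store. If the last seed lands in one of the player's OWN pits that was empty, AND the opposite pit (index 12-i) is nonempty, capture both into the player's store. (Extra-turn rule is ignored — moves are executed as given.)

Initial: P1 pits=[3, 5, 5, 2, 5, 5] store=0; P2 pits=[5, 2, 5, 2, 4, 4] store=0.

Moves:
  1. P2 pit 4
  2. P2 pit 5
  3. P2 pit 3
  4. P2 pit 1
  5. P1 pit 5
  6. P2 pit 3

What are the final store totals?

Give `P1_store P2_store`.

Move 1: P2 pit4 -> P1=[4,6,5,2,5,5](0) P2=[5,2,5,2,0,5](1)
Move 2: P2 pit5 -> P1=[5,7,6,3,5,5](0) P2=[5,2,5,2,0,0](2)
Move 3: P2 pit3 -> P1=[0,7,6,3,5,5](0) P2=[5,2,5,0,1,0](8)
Move 4: P2 pit1 -> P1=[0,7,0,3,5,5](0) P2=[5,0,6,0,1,0](15)
Move 5: P1 pit5 -> P1=[0,7,0,3,5,0](1) P2=[6,1,7,1,1,0](15)
Move 6: P2 pit3 -> P1=[0,7,0,3,5,0](1) P2=[6,1,7,0,2,0](15)

Answer: 1 15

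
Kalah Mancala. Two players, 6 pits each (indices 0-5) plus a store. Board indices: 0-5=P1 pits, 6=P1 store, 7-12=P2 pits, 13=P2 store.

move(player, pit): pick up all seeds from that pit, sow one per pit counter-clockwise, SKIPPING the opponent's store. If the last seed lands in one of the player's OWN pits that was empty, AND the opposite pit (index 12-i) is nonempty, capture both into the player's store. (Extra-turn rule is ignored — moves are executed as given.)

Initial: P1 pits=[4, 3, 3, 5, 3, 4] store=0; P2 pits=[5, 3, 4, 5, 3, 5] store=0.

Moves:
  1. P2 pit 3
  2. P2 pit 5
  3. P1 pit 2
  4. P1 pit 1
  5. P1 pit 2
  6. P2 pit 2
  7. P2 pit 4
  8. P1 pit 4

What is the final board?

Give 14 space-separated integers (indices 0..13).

Move 1: P2 pit3 -> P1=[5,4,3,5,3,4](0) P2=[5,3,4,0,4,6](1)
Move 2: P2 pit5 -> P1=[6,5,4,6,4,4](0) P2=[5,3,4,0,4,0](2)
Move 3: P1 pit2 -> P1=[6,5,0,7,5,5](1) P2=[5,3,4,0,4,0](2)
Move 4: P1 pit1 -> P1=[6,0,1,8,6,6](2) P2=[5,3,4,0,4,0](2)
Move 5: P1 pit2 -> P1=[6,0,0,9,6,6](2) P2=[5,3,4,0,4,0](2)
Move 6: P2 pit2 -> P1=[6,0,0,9,6,6](2) P2=[5,3,0,1,5,1](3)
Move 7: P2 pit4 -> P1=[7,1,1,9,6,6](2) P2=[5,3,0,1,0,2](4)
Move 8: P1 pit4 -> P1=[7,1,1,9,0,7](3) P2=[6,4,1,2,0,2](4)

Answer: 7 1 1 9 0 7 3 6 4 1 2 0 2 4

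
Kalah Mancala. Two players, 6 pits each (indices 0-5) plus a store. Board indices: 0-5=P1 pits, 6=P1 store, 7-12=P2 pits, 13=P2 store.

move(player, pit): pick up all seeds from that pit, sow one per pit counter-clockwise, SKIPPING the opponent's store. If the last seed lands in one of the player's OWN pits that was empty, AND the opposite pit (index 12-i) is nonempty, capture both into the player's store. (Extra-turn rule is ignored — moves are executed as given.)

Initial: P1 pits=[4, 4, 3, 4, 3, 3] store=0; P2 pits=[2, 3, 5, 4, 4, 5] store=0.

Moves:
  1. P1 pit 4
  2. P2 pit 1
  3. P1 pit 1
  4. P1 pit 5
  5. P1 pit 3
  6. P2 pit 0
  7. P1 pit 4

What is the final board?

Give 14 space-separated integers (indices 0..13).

Answer: 4 0 4 0 0 2 4 0 3 8 7 6 6 0

Derivation:
Move 1: P1 pit4 -> P1=[4,4,3,4,0,4](1) P2=[3,3,5,4,4,5](0)
Move 2: P2 pit1 -> P1=[4,4,3,4,0,4](1) P2=[3,0,6,5,5,5](0)
Move 3: P1 pit1 -> P1=[4,0,4,5,1,5](1) P2=[3,0,6,5,5,5](0)
Move 4: P1 pit5 -> P1=[4,0,4,5,1,0](2) P2=[4,1,7,6,5,5](0)
Move 5: P1 pit3 -> P1=[4,0,4,0,2,1](3) P2=[5,2,7,6,5,5](0)
Move 6: P2 pit0 -> P1=[4,0,4,0,2,1](3) P2=[0,3,8,7,6,6](0)
Move 7: P1 pit4 -> P1=[4,0,4,0,0,2](4) P2=[0,3,8,7,6,6](0)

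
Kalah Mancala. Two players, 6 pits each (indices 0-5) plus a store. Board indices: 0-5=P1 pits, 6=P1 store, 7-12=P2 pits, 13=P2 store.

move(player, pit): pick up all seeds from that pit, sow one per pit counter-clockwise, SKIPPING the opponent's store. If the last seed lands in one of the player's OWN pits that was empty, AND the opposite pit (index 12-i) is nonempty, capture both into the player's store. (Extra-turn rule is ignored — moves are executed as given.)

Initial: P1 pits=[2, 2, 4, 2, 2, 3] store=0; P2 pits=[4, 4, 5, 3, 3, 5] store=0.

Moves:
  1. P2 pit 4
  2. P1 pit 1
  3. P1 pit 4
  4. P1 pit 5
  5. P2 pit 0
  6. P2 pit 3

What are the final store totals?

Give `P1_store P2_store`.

Answer: 2 2

Derivation:
Move 1: P2 pit4 -> P1=[3,2,4,2,2,3](0) P2=[4,4,5,3,0,6](1)
Move 2: P1 pit1 -> P1=[3,0,5,3,2,3](0) P2=[4,4,5,3,0,6](1)
Move 3: P1 pit4 -> P1=[3,0,5,3,0,4](1) P2=[4,4,5,3,0,6](1)
Move 4: P1 pit5 -> P1=[3,0,5,3,0,0](2) P2=[5,5,6,3,0,6](1)
Move 5: P2 pit0 -> P1=[3,0,5,3,0,0](2) P2=[0,6,7,4,1,7](1)
Move 6: P2 pit3 -> P1=[4,0,5,3,0,0](2) P2=[0,6,7,0,2,8](2)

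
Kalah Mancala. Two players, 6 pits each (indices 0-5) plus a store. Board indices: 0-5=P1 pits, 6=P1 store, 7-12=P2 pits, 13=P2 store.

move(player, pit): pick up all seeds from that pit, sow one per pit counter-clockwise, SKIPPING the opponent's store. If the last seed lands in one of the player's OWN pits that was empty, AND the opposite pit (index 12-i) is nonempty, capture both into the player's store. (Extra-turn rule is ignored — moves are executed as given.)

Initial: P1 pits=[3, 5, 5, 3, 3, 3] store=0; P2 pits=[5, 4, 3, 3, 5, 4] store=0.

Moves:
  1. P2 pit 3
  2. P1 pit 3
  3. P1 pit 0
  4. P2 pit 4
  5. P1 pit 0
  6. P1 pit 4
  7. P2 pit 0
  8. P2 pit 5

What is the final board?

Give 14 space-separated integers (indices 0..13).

Move 1: P2 pit3 -> P1=[3,5,5,3,3,3](0) P2=[5,4,3,0,6,5](1)
Move 2: P1 pit3 -> P1=[3,5,5,0,4,4](1) P2=[5,4,3,0,6,5](1)
Move 3: P1 pit0 -> P1=[0,6,6,0,4,4](5) P2=[5,4,0,0,6,5](1)
Move 4: P2 pit4 -> P1=[1,7,7,1,4,4](5) P2=[5,4,0,0,0,6](2)
Move 5: P1 pit0 -> P1=[0,8,7,1,4,4](5) P2=[5,4,0,0,0,6](2)
Move 6: P1 pit4 -> P1=[0,8,7,1,0,5](6) P2=[6,5,0,0,0,6](2)
Move 7: P2 pit0 -> P1=[0,8,7,1,0,5](6) P2=[0,6,1,1,1,7](3)
Move 8: P2 pit5 -> P1=[1,9,8,2,1,6](6) P2=[0,6,1,1,1,0](4)

Answer: 1 9 8 2 1 6 6 0 6 1 1 1 0 4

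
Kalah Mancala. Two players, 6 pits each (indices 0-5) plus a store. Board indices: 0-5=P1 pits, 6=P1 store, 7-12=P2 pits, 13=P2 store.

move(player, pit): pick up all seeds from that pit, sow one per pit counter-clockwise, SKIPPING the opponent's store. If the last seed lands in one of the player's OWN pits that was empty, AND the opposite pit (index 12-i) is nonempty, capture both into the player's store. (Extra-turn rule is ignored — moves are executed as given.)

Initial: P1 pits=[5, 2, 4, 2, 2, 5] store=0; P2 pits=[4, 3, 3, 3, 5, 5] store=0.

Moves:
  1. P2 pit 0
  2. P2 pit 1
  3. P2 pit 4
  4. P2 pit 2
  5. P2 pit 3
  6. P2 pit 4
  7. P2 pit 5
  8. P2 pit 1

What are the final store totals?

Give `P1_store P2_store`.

Answer: 0 10

Derivation:
Move 1: P2 pit0 -> P1=[5,2,4,2,2,5](0) P2=[0,4,4,4,6,5](0)
Move 2: P2 pit1 -> P1=[5,2,4,2,2,5](0) P2=[0,0,5,5,7,6](0)
Move 3: P2 pit4 -> P1=[6,3,5,3,3,5](0) P2=[0,0,5,5,0,7](1)
Move 4: P2 pit2 -> P1=[7,3,5,3,3,5](0) P2=[0,0,0,6,1,8](2)
Move 5: P2 pit3 -> P1=[8,4,6,3,3,5](0) P2=[0,0,0,0,2,9](3)
Move 6: P2 pit4 -> P1=[8,4,6,3,3,5](0) P2=[0,0,0,0,0,10](4)
Move 7: P2 pit5 -> P1=[9,5,7,0,4,6](0) P2=[1,1,0,0,0,0](10)
Move 8: P2 pit1 -> P1=[9,5,7,0,4,6](0) P2=[1,0,1,0,0,0](10)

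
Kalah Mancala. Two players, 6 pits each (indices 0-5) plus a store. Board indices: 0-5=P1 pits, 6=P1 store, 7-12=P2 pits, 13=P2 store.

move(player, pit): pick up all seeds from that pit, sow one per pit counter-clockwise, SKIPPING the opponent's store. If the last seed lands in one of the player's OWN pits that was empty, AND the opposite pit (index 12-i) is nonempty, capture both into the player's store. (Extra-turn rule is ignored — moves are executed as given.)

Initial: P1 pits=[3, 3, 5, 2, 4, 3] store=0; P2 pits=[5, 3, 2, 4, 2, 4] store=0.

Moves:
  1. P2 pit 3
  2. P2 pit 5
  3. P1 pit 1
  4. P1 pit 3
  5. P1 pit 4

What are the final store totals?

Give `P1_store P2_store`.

Move 1: P2 pit3 -> P1=[4,3,5,2,4,3](0) P2=[5,3,2,0,3,5](1)
Move 2: P2 pit5 -> P1=[5,4,6,3,4,3](0) P2=[5,3,2,0,3,0](2)
Move 3: P1 pit1 -> P1=[5,0,7,4,5,4](0) P2=[5,3,2,0,3,0](2)
Move 4: P1 pit3 -> P1=[5,0,7,0,6,5](1) P2=[6,3,2,0,3,0](2)
Move 5: P1 pit4 -> P1=[5,0,7,0,0,6](2) P2=[7,4,3,1,3,0](2)

Answer: 2 2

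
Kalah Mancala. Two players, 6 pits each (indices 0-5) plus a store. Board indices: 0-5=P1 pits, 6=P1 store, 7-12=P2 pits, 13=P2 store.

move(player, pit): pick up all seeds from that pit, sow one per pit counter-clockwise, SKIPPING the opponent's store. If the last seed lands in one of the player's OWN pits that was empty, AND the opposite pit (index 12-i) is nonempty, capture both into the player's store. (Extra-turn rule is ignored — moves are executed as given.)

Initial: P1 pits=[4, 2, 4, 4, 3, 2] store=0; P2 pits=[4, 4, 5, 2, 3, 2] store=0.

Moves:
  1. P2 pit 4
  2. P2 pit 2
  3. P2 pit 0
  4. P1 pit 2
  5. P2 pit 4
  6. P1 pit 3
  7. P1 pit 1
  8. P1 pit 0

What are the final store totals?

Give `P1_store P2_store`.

Move 1: P2 pit4 -> P1=[5,2,4,4,3,2](0) P2=[4,4,5,2,0,3](1)
Move 2: P2 pit2 -> P1=[6,2,4,4,3,2](0) P2=[4,4,0,3,1,4](2)
Move 3: P2 pit0 -> P1=[6,2,4,4,3,2](0) P2=[0,5,1,4,2,4](2)
Move 4: P1 pit2 -> P1=[6,2,0,5,4,3](1) P2=[0,5,1,4,2,4](2)
Move 5: P2 pit4 -> P1=[6,2,0,5,4,3](1) P2=[0,5,1,4,0,5](3)
Move 6: P1 pit3 -> P1=[6,2,0,0,5,4](2) P2=[1,6,1,4,0,5](3)
Move 7: P1 pit1 -> P1=[6,0,1,0,5,4](4) P2=[1,6,0,4,0,5](3)
Move 8: P1 pit0 -> P1=[0,1,2,1,6,5](5) P2=[1,6,0,4,0,5](3)

Answer: 5 3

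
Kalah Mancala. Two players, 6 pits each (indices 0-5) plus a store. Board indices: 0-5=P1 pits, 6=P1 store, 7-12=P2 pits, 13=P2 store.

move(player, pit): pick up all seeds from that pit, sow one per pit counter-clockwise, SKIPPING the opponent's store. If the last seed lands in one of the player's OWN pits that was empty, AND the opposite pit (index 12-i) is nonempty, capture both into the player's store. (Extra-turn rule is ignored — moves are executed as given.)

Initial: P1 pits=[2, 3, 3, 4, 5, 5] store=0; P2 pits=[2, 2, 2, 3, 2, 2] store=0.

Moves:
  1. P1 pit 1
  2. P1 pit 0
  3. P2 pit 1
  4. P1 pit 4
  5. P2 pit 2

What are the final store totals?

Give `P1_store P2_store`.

Answer: 1 1

Derivation:
Move 1: P1 pit1 -> P1=[2,0,4,5,6,5](0) P2=[2,2,2,3,2,2](0)
Move 2: P1 pit0 -> P1=[0,1,5,5,6,5](0) P2=[2,2,2,3,2,2](0)
Move 3: P2 pit1 -> P1=[0,1,5,5,6,5](0) P2=[2,0,3,4,2,2](0)
Move 4: P1 pit4 -> P1=[0,1,5,5,0,6](1) P2=[3,1,4,5,2,2](0)
Move 5: P2 pit2 -> P1=[0,1,5,5,0,6](1) P2=[3,1,0,6,3,3](1)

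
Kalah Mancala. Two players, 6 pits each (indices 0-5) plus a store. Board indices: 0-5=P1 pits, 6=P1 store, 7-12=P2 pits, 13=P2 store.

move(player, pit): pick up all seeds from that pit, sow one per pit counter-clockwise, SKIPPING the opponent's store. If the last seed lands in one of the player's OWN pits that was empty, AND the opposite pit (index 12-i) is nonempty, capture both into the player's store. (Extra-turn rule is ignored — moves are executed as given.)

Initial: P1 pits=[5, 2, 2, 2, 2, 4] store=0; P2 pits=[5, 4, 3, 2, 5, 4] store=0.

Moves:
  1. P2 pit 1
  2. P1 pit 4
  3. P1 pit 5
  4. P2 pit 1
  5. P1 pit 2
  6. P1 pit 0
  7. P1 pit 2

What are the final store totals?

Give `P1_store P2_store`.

Move 1: P2 pit1 -> P1=[5,2,2,2,2,4](0) P2=[5,0,4,3,6,5](0)
Move 2: P1 pit4 -> P1=[5,2,2,2,0,5](1) P2=[5,0,4,3,6,5](0)
Move 3: P1 pit5 -> P1=[5,2,2,2,0,0](2) P2=[6,1,5,4,6,5](0)
Move 4: P2 pit1 -> P1=[5,2,2,2,0,0](2) P2=[6,0,6,4,6,5](0)
Move 5: P1 pit2 -> P1=[5,2,0,3,1,0](2) P2=[6,0,6,4,6,5](0)
Move 6: P1 pit0 -> P1=[0,3,1,4,2,0](9) P2=[0,0,6,4,6,5](0)
Move 7: P1 pit2 -> P1=[0,3,0,5,2,0](9) P2=[0,0,6,4,6,5](0)

Answer: 9 0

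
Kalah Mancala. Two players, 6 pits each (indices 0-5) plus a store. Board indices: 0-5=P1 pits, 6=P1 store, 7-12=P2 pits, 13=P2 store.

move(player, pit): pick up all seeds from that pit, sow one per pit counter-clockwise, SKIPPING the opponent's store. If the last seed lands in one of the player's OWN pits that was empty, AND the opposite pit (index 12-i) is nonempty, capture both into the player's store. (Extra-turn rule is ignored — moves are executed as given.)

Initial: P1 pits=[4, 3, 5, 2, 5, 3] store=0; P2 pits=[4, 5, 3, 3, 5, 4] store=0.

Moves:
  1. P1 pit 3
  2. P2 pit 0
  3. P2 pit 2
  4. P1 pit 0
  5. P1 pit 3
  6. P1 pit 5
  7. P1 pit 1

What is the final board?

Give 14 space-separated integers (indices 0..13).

Move 1: P1 pit3 -> P1=[4,3,5,0,6,4](0) P2=[4,5,3,3,5,4](0)
Move 2: P2 pit0 -> P1=[4,3,5,0,6,4](0) P2=[0,6,4,4,6,4](0)
Move 3: P2 pit2 -> P1=[4,3,5,0,6,4](0) P2=[0,6,0,5,7,5](1)
Move 4: P1 pit0 -> P1=[0,4,6,1,7,4](0) P2=[0,6,0,5,7,5](1)
Move 5: P1 pit3 -> P1=[0,4,6,0,8,4](0) P2=[0,6,0,5,7,5](1)
Move 6: P1 pit5 -> P1=[0,4,6,0,8,0](1) P2=[1,7,1,5,7,5](1)
Move 7: P1 pit1 -> P1=[0,0,7,1,9,0](3) P2=[0,7,1,5,7,5](1)

Answer: 0 0 7 1 9 0 3 0 7 1 5 7 5 1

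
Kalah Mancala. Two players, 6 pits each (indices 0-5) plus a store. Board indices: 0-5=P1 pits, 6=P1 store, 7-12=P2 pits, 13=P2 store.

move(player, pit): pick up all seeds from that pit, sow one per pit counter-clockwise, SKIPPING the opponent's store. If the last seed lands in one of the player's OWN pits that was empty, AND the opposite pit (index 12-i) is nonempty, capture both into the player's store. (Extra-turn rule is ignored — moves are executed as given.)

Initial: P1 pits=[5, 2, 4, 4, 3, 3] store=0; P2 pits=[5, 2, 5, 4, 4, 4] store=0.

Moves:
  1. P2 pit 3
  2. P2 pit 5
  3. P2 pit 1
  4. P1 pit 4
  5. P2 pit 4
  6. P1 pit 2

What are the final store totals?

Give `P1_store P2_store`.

Answer: 1 9

Derivation:
Move 1: P2 pit3 -> P1=[6,2,4,4,3,3](0) P2=[5,2,5,0,5,5](1)
Move 2: P2 pit5 -> P1=[7,3,5,5,3,3](0) P2=[5,2,5,0,5,0](2)
Move 3: P2 pit1 -> P1=[7,3,0,5,3,3](0) P2=[5,0,6,0,5,0](8)
Move 4: P1 pit4 -> P1=[7,3,0,5,0,4](1) P2=[6,0,6,0,5,0](8)
Move 5: P2 pit4 -> P1=[8,4,1,5,0,4](1) P2=[6,0,6,0,0,1](9)
Move 6: P1 pit2 -> P1=[8,4,0,6,0,4](1) P2=[6,0,6,0,0,1](9)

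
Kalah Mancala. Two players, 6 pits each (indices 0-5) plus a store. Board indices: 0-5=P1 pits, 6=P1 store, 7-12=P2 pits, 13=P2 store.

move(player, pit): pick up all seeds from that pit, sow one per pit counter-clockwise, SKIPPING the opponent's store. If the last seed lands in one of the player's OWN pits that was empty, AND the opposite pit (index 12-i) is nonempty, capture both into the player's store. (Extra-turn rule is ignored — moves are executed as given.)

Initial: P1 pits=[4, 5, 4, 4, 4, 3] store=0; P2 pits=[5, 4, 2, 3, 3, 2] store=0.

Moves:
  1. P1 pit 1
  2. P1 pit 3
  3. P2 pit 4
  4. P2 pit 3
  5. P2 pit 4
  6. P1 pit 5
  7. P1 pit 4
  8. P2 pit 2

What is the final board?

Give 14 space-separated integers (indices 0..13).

Move 1: P1 pit1 -> P1=[4,0,5,5,5,4](1) P2=[5,4,2,3,3,2](0)
Move 2: P1 pit3 -> P1=[4,0,5,0,6,5](2) P2=[6,5,2,3,3,2](0)
Move 3: P2 pit4 -> P1=[5,0,5,0,6,5](2) P2=[6,5,2,3,0,3](1)
Move 4: P2 pit3 -> P1=[5,0,5,0,6,5](2) P2=[6,5,2,0,1,4](2)
Move 5: P2 pit4 -> P1=[5,0,5,0,6,5](2) P2=[6,5,2,0,0,5](2)
Move 6: P1 pit5 -> P1=[5,0,5,0,6,0](3) P2=[7,6,3,1,0,5](2)
Move 7: P1 pit4 -> P1=[5,0,5,0,0,1](4) P2=[8,7,4,2,0,5](2)
Move 8: P2 pit2 -> P1=[5,0,5,0,0,1](4) P2=[8,7,0,3,1,6](3)

Answer: 5 0 5 0 0 1 4 8 7 0 3 1 6 3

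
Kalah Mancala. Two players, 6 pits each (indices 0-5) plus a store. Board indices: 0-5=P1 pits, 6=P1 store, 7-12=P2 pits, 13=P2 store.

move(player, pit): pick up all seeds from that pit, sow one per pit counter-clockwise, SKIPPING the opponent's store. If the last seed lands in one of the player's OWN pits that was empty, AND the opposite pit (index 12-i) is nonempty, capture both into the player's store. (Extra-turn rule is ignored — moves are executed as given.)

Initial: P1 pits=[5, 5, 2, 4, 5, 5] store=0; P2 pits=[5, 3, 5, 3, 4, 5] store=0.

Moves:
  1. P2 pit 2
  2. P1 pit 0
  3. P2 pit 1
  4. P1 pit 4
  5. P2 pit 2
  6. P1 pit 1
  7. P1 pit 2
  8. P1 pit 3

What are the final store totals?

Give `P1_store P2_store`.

Move 1: P2 pit2 -> P1=[6,5,2,4,5,5](0) P2=[5,3,0,4,5,6](1)
Move 2: P1 pit0 -> P1=[0,6,3,5,6,6](1) P2=[5,3,0,4,5,6](1)
Move 3: P2 pit1 -> P1=[0,6,3,5,6,6](1) P2=[5,0,1,5,6,6](1)
Move 4: P1 pit4 -> P1=[0,6,3,5,0,7](2) P2=[6,1,2,6,6,6](1)
Move 5: P2 pit2 -> P1=[0,6,3,5,0,7](2) P2=[6,1,0,7,7,6](1)
Move 6: P1 pit1 -> P1=[0,0,4,6,1,8](3) P2=[7,1,0,7,7,6](1)
Move 7: P1 pit2 -> P1=[0,0,0,7,2,9](4) P2=[7,1,0,7,7,6](1)
Move 8: P1 pit3 -> P1=[0,0,0,0,3,10](5) P2=[8,2,1,8,7,6](1)

Answer: 5 1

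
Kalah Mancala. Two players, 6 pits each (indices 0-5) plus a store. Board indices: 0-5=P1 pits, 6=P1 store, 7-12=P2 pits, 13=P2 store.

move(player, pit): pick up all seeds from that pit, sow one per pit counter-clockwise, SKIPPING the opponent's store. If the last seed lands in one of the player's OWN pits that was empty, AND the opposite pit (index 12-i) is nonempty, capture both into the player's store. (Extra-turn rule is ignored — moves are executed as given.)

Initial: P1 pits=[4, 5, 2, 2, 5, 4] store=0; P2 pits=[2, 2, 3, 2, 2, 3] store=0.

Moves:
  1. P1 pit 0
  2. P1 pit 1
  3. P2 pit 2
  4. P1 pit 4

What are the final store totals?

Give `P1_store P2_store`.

Move 1: P1 pit0 -> P1=[0,6,3,3,6,4](0) P2=[2,2,3,2,2,3](0)
Move 2: P1 pit1 -> P1=[0,0,4,4,7,5](1) P2=[3,2,3,2,2,3](0)
Move 3: P2 pit2 -> P1=[0,0,4,4,7,5](1) P2=[3,2,0,3,3,4](0)
Move 4: P1 pit4 -> P1=[0,0,4,4,0,6](2) P2=[4,3,1,4,4,4](0)

Answer: 2 0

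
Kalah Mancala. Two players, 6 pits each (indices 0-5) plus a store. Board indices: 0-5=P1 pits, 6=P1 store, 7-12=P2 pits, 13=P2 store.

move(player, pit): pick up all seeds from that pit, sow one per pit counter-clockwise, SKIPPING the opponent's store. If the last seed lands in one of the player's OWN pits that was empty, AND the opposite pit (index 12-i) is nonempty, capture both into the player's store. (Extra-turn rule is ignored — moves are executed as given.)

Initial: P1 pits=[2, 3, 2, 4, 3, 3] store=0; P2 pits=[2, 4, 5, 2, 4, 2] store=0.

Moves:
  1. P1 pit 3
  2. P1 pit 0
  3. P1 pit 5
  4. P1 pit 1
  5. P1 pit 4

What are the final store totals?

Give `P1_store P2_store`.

Answer: 8 0

Derivation:
Move 1: P1 pit3 -> P1=[2,3,2,0,4,4](1) P2=[3,4,5,2,4,2](0)
Move 2: P1 pit0 -> P1=[0,4,3,0,4,4](1) P2=[3,4,5,2,4,2](0)
Move 3: P1 pit5 -> P1=[0,4,3,0,4,0](2) P2=[4,5,6,2,4,2](0)
Move 4: P1 pit1 -> P1=[0,0,4,1,5,0](7) P2=[0,5,6,2,4,2](0)
Move 5: P1 pit4 -> P1=[0,0,4,1,0,1](8) P2=[1,6,7,2,4,2](0)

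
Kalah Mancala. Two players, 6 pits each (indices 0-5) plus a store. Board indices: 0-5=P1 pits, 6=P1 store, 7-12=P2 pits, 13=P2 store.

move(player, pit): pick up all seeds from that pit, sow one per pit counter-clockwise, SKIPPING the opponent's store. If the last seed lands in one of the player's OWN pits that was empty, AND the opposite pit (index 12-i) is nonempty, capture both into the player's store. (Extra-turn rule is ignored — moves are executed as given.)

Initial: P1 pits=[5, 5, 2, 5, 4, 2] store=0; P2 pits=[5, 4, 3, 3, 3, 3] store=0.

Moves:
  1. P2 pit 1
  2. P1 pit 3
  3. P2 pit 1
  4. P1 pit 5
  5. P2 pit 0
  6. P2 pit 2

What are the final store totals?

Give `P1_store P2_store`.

Move 1: P2 pit1 -> P1=[5,5,2,5,4,2](0) P2=[5,0,4,4,4,4](0)
Move 2: P1 pit3 -> P1=[5,5,2,0,5,3](1) P2=[6,1,4,4,4,4](0)
Move 3: P2 pit1 -> P1=[5,5,2,0,5,3](1) P2=[6,0,5,4,4,4](0)
Move 4: P1 pit5 -> P1=[5,5,2,0,5,0](2) P2=[7,1,5,4,4,4](0)
Move 5: P2 pit0 -> P1=[6,5,2,0,5,0](2) P2=[0,2,6,5,5,5](1)
Move 6: P2 pit2 -> P1=[7,6,2,0,5,0](2) P2=[0,2,0,6,6,6](2)

Answer: 2 2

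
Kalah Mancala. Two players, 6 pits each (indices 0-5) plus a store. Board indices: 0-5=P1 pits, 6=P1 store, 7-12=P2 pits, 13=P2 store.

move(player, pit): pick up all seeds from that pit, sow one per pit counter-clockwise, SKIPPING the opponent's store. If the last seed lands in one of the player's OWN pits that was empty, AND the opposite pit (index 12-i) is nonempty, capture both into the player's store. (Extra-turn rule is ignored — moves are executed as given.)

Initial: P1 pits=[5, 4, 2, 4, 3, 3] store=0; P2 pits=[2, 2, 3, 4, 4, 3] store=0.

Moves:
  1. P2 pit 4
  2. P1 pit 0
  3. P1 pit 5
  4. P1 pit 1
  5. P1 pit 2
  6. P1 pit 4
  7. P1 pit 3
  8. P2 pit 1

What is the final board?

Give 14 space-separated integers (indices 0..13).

Move 1: P2 pit4 -> P1=[6,5,2,4,3,3](0) P2=[2,2,3,4,0,4](1)
Move 2: P1 pit0 -> P1=[0,6,3,5,4,4](1) P2=[2,2,3,4,0,4](1)
Move 3: P1 pit5 -> P1=[0,6,3,5,4,0](2) P2=[3,3,4,4,0,4](1)
Move 4: P1 pit1 -> P1=[0,0,4,6,5,1](3) P2=[4,3,4,4,0,4](1)
Move 5: P1 pit2 -> P1=[0,0,0,7,6,2](4) P2=[4,3,4,4,0,4](1)
Move 6: P1 pit4 -> P1=[0,0,0,7,0,3](5) P2=[5,4,5,5,0,4](1)
Move 7: P1 pit3 -> P1=[0,0,0,0,1,4](6) P2=[6,5,6,6,0,4](1)
Move 8: P2 pit1 -> P1=[0,0,0,0,1,4](6) P2=[6,0,7,7,1,5](2)

Answer: 0 0 0 0 1 4 6 6 0 7 7 1 5 2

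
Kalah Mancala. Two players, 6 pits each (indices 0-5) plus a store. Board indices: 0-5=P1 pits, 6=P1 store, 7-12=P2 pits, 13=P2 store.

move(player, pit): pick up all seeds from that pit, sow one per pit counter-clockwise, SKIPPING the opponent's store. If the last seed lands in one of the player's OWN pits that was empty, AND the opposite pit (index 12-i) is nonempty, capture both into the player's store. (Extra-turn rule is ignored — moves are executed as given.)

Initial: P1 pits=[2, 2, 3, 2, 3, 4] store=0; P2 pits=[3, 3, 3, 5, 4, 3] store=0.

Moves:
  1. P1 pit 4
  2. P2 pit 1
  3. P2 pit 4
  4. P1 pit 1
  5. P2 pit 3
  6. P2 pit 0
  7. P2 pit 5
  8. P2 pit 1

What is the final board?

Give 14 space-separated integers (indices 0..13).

Answer: 5 2 7 4 1 5 1 0 0 6 1 2 0 3

Derivation:
Move 1: P1 pit4 -> P1=[2,2,3,2,0,5](1) P2=[4,3,3,5,4,3](0)
Move 2: P2 pit1 -> P1=[2,2,3,2,0,5](1) P2=[4,0,4,6,5,3](0)
Move 3: P2 pit4 -> P1=[3,3,4,2,0,5](1) P2=[4,0,4,6,0,4](1)
Move 4: P1 pit1 -> P1=[3,0,5,3,1,5](1) P2=[4,0,4,6,0,4](1)
Move 5: P2 pit3 -> P1=[4,1,6,3,1,5](1) P2=[4,0,4,0,1,5](2)
Move 6: P2 pit0 -> P1=[4,1,6,3,1,5](1) P2=[0,1,5,1,2,5](2)
Move 7: P2 pit5 -> P1=[5,2,7,4,1,5](1) P2=[0,1,5,1,2,0](3)
Move 8: P2 pit1 -> P1=[5,2,7,4,1,5](1) P2=[0,0,6,1,2,0](3)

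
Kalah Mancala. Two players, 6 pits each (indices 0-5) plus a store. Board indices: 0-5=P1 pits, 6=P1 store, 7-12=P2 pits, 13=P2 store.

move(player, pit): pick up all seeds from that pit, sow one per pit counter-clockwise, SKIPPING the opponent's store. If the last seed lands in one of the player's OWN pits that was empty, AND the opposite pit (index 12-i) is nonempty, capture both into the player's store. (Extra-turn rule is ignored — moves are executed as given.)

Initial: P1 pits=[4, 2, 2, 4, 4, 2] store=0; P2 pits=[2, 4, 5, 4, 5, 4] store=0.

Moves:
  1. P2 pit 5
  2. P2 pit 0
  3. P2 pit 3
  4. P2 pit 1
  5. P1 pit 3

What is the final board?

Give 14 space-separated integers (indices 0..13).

Move 1: P2 pit5 -> P1=[5,3,3,4,4,2](0) P2=[2,4,5,4,5,0](1)
Move 2: P2 pit0 -> P1=[5,3,3,4,4,2](0) P2=[0,5,6,4,5,0](1)
Move 3: P2 pit3 -> P1=[6,3,3,4,4,2](0) P2=[0,5,6,0,6,1](2)
Move 4: P2 pit1 -> P1=[6,3,3,4,4,2](0) P2=[0,0,7,1,7,2](3)
Move 5: P1 pit3 -> P1=[6,3,3,0,5,3](1) P2=[1,0,7,1,7,2](3)

Answer: 6 3 3 0 5 3 1 1 0 7 1 7 2 3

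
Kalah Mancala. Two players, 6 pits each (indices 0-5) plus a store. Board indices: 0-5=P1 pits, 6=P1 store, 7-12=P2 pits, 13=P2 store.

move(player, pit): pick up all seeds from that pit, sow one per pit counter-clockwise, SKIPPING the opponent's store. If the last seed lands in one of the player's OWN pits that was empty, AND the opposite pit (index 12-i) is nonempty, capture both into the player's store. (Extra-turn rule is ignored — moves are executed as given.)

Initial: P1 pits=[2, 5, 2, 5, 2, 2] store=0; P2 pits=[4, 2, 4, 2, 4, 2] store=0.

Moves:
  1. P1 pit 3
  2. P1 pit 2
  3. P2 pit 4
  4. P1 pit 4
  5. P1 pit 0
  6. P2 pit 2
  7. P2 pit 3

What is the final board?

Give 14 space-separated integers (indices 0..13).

Move 1: P1 pit3 -> P1=[2,5,2,0,3,3](1) P2=[5,3,4,2,4,2](0)
Move 2: P1 pit2 -> P1=[2,5,0,1,4,3](1) P2=[5,3,4,2,4,2](0)
Move 3: P2 pit4 -> P1=[3,6,0,1,4,3](1) P2=[5,3,4,2,0,3](1)
Move 4: P1 pit4 -> P1=[3,6,0,1,0,4](2) P2=[6,4,4,2,0,3](1)
Move 5: P1 pit0 -> P1=[0,7,1,2,0,4](2) P2=[6,4,4,2,0,3](1)
Move 6: P2 pit2 -> P1=[0,7,1,2,0,4](2) P2=[6,4,0,3,1,4](2)
Move 7: P2 pit3 -> P1=[0,7,1,2,0,4](2) P2=[6,4,0,0,2,5](3)

Answer: 0 7 1 2 0 4 2 6 4 0 0 2 5 3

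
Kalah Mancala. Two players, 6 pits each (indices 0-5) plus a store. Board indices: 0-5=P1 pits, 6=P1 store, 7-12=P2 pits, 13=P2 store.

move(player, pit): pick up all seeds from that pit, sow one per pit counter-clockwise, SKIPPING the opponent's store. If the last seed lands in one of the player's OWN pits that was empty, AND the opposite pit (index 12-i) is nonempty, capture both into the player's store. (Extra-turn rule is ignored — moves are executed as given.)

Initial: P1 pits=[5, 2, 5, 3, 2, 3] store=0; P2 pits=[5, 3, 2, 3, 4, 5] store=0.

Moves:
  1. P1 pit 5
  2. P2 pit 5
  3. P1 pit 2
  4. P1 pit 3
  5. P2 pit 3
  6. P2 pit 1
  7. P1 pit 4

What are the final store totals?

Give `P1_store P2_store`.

Move 1: P1 pit5 -> P1=[5,2,5,3,2,0](1) P2=[6,4,2,3,4,5](0)
Move 2: P2 pit5 -> P1=[6,3,6,4,2,0](1) P2=[6,4,2,3,4,0](1)
Move 3: P1 pit2 -> P1=[6,3,0,5,3,1](2) P2=[7,5,2,3,4,0](1)
Move 4: P1 pit3 -> P1=[6,3,0,0,4,2](3) P2=[8,6,2,3,4,0](1)
Move 5: P2 pit3 -> P1=[6,3,0,0,4,2](3) P2=[8,6,2,0,5,1](2)
Move 6: P2 pit1 -> P1=[7,3,0,0,4,2](3) P2=[8,0,3,1,6,2](3)
Move 7: P1 pit4 -> P1=[7,3,0,0,0,3](4) P2=[9,1,3,1,6,2](3)

Answer: 4 3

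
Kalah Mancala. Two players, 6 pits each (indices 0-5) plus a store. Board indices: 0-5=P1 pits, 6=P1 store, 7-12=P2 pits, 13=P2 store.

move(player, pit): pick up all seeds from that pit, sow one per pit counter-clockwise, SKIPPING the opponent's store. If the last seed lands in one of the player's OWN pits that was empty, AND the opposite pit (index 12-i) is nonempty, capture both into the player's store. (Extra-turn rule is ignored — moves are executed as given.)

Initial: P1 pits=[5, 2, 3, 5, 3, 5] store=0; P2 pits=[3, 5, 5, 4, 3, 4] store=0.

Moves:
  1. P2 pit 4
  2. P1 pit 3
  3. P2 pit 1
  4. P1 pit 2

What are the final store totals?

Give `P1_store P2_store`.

Answer: 1 2

Derivation:
Move 1: P2 pit4 -> P1=[6,2,3,5,3,5](0) P2=[3,5,5,4,0,5](1)
Move 2: P1 pit3 -> P1=[6,2,3,0,4,6](1) P2=[4,6,5,4,0,5](1)
Move 3: P2 pit1 -> P1=[7,2,3,0,4,6](1) P2=[4,0,6,5,1,6](2)
Move 4: P1 pit2 -> P1=[7,2,0,1,5,7](1) P2=[4,0,6,5,1,6](2)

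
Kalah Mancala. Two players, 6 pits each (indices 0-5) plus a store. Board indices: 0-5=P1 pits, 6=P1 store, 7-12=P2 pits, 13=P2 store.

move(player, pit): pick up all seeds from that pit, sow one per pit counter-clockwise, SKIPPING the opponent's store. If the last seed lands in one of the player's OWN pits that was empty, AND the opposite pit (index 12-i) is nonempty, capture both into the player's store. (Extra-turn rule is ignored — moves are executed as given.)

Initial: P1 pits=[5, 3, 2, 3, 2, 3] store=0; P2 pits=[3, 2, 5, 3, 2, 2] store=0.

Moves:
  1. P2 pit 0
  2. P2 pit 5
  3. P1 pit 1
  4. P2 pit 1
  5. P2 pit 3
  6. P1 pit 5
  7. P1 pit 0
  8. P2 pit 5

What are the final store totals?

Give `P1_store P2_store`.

Answer: 2 3

Derivation:
Move 1: P2 pit0 -> P1=[5,3,2,3,2,3](0) P2=[0,3,6,4,2,2](0)
Move 2: P2 pit5 -> P1=[6,3,2,3,2,3](0) P2=[0,3,6,4,2,0](1)
Move 3: P1 pit1 -> P1=[6,0,3,4,3,3](0) P2=[0,3,6,4,2,0](1)
Move 4: P2 pit1 -> P1=[6,0,3,4,3,3](0) P2=[0,0,7,5,3,0](1)
Move 5: P2 pit3 -> P1=[7,1,3,4,3,3](0) P2=[0,0,7,0,4,1](2)
Move 6: P1 pit5 -> P1=[7,1,3,4,3,0](1) P2=[1,1,7,0,4,1](2)
Move 7: P1 pit0 -> P1=[0,2,4,5,4,1](2) P2=[2,1,7,0,4,1](2)
Move 8: P2 pit5 -> P1=[0,2,4,5,4,1](2) P2=[2,1,7,0,4,0](3)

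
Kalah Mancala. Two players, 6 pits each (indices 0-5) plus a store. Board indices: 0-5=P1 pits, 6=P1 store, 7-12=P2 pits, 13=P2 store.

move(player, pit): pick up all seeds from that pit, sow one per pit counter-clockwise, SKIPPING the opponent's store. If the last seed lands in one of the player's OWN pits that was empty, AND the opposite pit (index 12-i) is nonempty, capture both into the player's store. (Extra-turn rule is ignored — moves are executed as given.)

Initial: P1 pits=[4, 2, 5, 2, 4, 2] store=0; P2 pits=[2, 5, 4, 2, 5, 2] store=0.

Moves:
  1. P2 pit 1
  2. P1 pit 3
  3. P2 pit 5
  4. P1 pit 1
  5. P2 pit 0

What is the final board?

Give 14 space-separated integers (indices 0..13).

Move 1: P2 pit1 -> P1=[4,2,5,2,4,2](0) P2=[2,0,5,3,6,3](1)
Move 2: P1 pit3 -> P1=[4,2,5,0,5,3](0) P2=[2,0,5,3,6,3](1)
Move 3: P2 pit5 -> P1=[5,3,5,0,5,3](0) P2=[2,0,5,3,6,0](2)
Move 4: P1 pit1 -> P1=[5,0,6,1,6,3](0) P2=[2,0,5,3,6,0](2)
Move 5: P2 pit0 -> P1=[5,0,6,1,6,3](0) P2=[0,1,6,3,6,0](2)

Answer: 5 0 6 1 6 3 0 0 1 6 3 6 0 2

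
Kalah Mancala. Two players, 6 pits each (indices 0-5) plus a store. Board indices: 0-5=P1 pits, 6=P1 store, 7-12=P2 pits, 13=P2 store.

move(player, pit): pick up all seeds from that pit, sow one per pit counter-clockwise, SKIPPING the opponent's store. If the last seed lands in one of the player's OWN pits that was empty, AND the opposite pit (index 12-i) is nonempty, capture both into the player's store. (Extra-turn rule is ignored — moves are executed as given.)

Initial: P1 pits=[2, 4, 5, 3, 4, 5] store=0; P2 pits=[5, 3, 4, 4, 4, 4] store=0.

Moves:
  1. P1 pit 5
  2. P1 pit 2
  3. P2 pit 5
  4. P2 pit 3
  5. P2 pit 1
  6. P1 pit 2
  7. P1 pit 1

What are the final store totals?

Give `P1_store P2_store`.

Answer: 3 2

Derivation:
Move 1: P1 pit5 -> P1=[2,4,5,3,4,0](1) P2=[6,4,5,5,4,4](0)
Move 2: P1 pit2 -> P1=[2,4,0,4,5,1](2) P2=[7,4,5,5,4,4](0)
Move 3: P2 pit5 -> P1=[3,5,1,4,5,1](2) P2=[7,4,5,5,4,0](1)
Move 4: P2 pit3 -> P1=[4,6,1,4,5,1](2) P2=[7,4,5,0,5,1](2)
Move 5: P2 pit1 -> P1=[4,6,1,4,5,1](2) P2=[7,0,6,1,6,2](2)
Move 6: P1 pit2 -> P1=[4,6,0,5,5,1](2) P2=[7,0,6,1,6,2](2)
Move 7: P1 pit1 -> P1=[4,0,1,6,6,2](3) P2=[8,0,6,1,6,2](2)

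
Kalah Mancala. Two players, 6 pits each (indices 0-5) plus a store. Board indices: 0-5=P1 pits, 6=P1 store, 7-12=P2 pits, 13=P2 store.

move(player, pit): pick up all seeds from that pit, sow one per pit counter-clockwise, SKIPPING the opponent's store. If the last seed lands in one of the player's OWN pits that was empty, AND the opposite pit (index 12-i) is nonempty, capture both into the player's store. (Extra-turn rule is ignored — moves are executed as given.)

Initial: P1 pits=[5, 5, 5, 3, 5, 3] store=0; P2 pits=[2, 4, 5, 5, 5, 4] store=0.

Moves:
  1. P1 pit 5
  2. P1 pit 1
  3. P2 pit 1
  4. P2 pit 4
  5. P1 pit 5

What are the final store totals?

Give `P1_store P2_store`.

Move 1: P1 pit5 -> P1=[5,5,5,3,5,0](1) P2=[3,5,5,5,5,4](0)
Move 2: P1 pit1 -> P1=[5,0,6,4,6,1](2) P2=[3,5,5,5,5,4](0)
Move 3: P2 pit1 -> P1=[5,0,6,4,6,1](2) P2=[3,0,6,6,6,5](1)
Move 4: P2 pit4 -> P1=[6,1,7,5,6,1](2) P2=[3,0,6,6,0,6](2)
Move 5: P1 pit5 -> P1=[6,1,7,5,6,0](3) P2=[3,0,6,6,0,6](2)

Answer: 3 2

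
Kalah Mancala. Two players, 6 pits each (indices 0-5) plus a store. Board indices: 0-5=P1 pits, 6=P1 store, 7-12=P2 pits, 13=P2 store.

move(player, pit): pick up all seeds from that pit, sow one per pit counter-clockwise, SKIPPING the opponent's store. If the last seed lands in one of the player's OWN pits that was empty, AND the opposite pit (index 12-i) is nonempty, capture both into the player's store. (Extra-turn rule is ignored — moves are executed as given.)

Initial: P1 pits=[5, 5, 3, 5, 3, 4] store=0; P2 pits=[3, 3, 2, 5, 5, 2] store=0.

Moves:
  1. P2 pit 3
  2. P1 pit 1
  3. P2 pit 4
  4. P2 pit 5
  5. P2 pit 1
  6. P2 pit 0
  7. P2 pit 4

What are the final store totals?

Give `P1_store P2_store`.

Answer: 1 15

Derivation:
Move 1: P2 pit3 -> P1=[6,6,3,5,3,4](0) P2=[3,3,2,0,6,3](1)
Move 2: P1 pit1 -> P1=[6,0,4,6,4,5](1) P2=[4,3,2,0,6,3](1)
Move 3: P2 pit4 -> P1=[7,1,5,7,4,5](1) P2=[4,3,2,0,0,4](2)
Move 4: P2 pit5 -> P1=[8,2,6,7,4,5](1) P2=[4,3,2,0,0,0](3)
Move 5: P2 pit1 -> P1=[8,0,6,7,4,5](1) P2=[4,0,3,1,0,0](6)
Move 6: P2 pit0 -> P1=[8,0,6,7,4,5](1) P2=[0,1,4,2,1,0](6)
Move 7: P2 pit4 -> P1=[0,0,6,7,4,5](1) P2=[0,1,4,2,0,0](15)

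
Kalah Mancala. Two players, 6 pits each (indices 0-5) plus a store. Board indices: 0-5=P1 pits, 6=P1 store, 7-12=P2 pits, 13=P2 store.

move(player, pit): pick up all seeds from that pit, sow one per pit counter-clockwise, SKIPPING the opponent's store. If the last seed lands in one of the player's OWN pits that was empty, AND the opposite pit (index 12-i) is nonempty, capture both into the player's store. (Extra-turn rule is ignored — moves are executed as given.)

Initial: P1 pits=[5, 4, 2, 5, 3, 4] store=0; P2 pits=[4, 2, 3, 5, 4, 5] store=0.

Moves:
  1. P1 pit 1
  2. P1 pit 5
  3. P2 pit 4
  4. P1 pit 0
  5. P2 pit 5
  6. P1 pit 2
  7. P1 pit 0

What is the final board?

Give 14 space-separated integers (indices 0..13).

Move 1: P1 pit1 -> P1=[5,0,3,6,4,5](0) P2=[4,2,3,5,4,5](0)
Move 2: P1 pit5 -> P1=[5,0,3,6,4,0](1) P2=[5,3,4,6,4,5](0)
Move 3: P2 pit4 -> P1=[6,1,3,6,4,0](1) P2=[5,3,4,6,0,6](1)
Move 4: P1 pit0 -> P1=[0,2,4,7,5,1](2) P2=[5,3,4,6,0,6](1)
Move 5: P2 pit5 -> P1=[1,3,5,8,6,1](2) P2=[5,3,4,6,0,0](2)
Move 6: P1 pit2 -> P1=[1,3,0,9,7,2](3) P2=[6,3,4,6,0,0](2)
Move 7: P1 pit0 -> P1=[0,4,0,9,7,2](3) P2=[6,3,4,6,0,0](2)

Answer: 0 4 0 9 7 2 3 6 3 4 6 0 0 2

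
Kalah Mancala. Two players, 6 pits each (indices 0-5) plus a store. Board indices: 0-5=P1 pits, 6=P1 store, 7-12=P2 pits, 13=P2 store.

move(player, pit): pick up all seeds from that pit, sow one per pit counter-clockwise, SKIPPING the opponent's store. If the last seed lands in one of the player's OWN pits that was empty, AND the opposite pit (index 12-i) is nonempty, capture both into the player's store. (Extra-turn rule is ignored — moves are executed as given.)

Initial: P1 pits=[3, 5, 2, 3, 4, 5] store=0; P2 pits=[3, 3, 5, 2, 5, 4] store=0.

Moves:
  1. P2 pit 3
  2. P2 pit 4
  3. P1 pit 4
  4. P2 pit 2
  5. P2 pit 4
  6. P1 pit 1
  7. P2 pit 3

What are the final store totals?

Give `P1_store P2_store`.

Answer: 2 2

Derivation:
Move 1: P2 pit3 -> P1=[3,5,2,3,4,5](0) P2=[3,3,5,0,6,5](0)
Move 2: P2 pit4 -> P1=[4,6,3,4,4,5](0) P2=[3,3,5,0,0,6](1)
Move 3: P1 pit4 -> P1=[4,6,3,4,0,6](1) P2=[4,4,5,0,0,6](1)
Move 4: P2 pit2 -> P1=[5,6,3,4,0,6](1) P2=[4,4,0,1,1,7](2)
Move 5: P2 pit4 -> P1=[5,6,3,4,0,6](1) P2=[4,4,0,1,0,8](2)
Move 6: P1 pit1 -> P1=[5,0,4,5,1,7](2) P2=[5,4,0,1,0,8](2)
Move 7: P2 pit3 -> P1=[5,0,4,5,1,7](2) P2=[5,4,0,0,1,8](2)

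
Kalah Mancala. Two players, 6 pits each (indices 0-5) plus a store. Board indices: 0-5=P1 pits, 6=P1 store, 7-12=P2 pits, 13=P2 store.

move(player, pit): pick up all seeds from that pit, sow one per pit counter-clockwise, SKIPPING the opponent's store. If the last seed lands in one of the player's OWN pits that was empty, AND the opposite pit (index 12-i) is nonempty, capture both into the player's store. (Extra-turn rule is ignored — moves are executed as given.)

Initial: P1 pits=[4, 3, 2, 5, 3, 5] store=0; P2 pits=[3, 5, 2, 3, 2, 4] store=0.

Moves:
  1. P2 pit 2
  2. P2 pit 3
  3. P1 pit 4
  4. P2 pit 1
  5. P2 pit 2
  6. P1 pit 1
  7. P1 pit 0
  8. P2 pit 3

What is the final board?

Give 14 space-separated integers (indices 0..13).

Move 1: P2 pit2 -> P1=[4,3,2,5,3,5](0) P2=[3,5,0,4,3,4](0)
Move 2: P2 pit3 -> P1=[5,3,2,5,3,5](0) P2=[3,5,0,0,4,5](1)
Move 3: P1 pit4 -> P1=[5,3,2,5,0,6](1) P2=[4,5,0,0,4,5](1)
Move 4: P2 pit1 -> P1=[5,3,2,5,0,6](1) P2=[4,0,1,1,5,6](2)
Move 5: P2 pit2 -> P1=[5,3,2,5,0,6](1) P2=[4,0,0,2,5,6](2)
Move 6: P1 pit1 -> P1=[5,0,3,6,1,6](1) P2=[4,0,0,2,5,6](2)
Move 7: P1 pit0 -> P1=[0,1,4,7,2,7](1) P2=[4,0,0,2,5,6](2)
Move 8: P2 pit3 -> P1=[0,1,4,7,2,7](1) P2=[4,0,0,0,6,7](2)

Answer: 0 1 4 7 2 7 1 4 0 0 0 6 7 2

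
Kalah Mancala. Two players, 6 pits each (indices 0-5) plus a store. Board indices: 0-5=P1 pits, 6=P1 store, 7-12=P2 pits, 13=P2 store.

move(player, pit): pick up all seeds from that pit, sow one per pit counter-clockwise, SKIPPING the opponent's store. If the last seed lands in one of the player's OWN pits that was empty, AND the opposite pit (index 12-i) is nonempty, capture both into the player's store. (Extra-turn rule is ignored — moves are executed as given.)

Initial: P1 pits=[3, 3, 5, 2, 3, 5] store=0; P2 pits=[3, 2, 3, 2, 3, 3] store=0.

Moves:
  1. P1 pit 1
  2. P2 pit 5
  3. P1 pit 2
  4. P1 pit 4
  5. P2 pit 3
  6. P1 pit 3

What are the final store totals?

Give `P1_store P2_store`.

Answer: 3 6

Derivation:
Move 1: P1 pit1 -> P1=[3,0,6,3,4,5](0) P2=[3,2,3,2,3,3](0)
Move 2: P2 pit5 -> P1=[4,1,6,3,4,5](0) P2=[3,2,3,2,3,0](1)
Move 3: P1 pit2 -> P1=[4,1,0,4,5,6](1) P2=[4,3,3,2,3,0](1)
Move 4: P1 pit4 -> P1=[4,1,0,4,0,7](2) P2=[5,4,4,2,3,0](1)
Move 5: P2 pit3 -> P1=[0,1,0,4,0,7](2) P2=[5,4,4,0,4,0](6)
Move 6: P1 pit3 -> P1=[0,1,0,0,1,8](3) P2=[6,4,4,0,4,0](6)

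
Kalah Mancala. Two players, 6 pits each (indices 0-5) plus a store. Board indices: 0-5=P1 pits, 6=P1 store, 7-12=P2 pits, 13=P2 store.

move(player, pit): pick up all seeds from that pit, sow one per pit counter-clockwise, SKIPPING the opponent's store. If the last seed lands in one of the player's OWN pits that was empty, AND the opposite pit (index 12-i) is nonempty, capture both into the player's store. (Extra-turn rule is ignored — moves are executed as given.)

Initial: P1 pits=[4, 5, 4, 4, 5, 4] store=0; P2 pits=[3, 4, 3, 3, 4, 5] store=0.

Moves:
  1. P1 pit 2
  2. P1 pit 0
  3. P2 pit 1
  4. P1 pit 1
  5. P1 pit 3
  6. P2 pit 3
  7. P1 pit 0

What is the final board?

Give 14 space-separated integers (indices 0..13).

Move 1: P1 pit2 -> P1=[4,5,0,5,6,5](1) P2=[3,4,3,3,4,5](0)
Move 2: P1 pit0 -> P1=[0,6,1,6,7,5](1) P2=[3,4,3,3,4,5](0)
Move 3: P2 pit1 -> P1=[0,6,1,6,7,5](1) P2=[3,0,4,4,5,6](0)
Move 4: P1 pit1 -> P1=[0,0,2,7,8,6](2) P2=[4,0,4,4,5,6](0)
Move 5: P1 pit3 -> P1=[0,0,2,0,9,7](3) P2=[5,1,5,5,5,6](0)
Move 6: P2 pit3 -> P1=[1,1,2,0,9,7](3) P2=[5,1,5,0,6,7](1)
Move 7: P1 pit0 -> P1=[0,2,2,0,9,7](3) P2=[5,1,5,0,6,7](1)

Answer: 0 2 2 0 9 7 3 5 1 5 0 6 7 1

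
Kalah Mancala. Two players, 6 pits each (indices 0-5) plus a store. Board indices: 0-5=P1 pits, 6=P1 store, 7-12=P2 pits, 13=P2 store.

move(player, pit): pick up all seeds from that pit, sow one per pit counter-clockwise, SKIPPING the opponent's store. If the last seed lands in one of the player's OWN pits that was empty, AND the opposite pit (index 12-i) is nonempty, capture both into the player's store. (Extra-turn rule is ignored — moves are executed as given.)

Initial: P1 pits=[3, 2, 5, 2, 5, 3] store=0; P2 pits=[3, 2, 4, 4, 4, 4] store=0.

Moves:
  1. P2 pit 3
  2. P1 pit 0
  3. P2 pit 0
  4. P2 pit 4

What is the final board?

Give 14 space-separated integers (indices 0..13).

Move 1: P2 pit3 -> P1=[4,2,5,2,5,3](0) P2=[3,2,4,0,5,5](1)
Move 2: P1 pit0 -> P1=[0,3,6,3,6,3](0) P2=[3,2,4,0,5,5](1)
Move 3: P2 pit0 -> P1=[0,3,0,3,6,3](0) P2=[0,3,5,0,5,5](8)
Move 4: P2 pit4 -> P1=[1,4,1,3,6,3](0) P2=[0,3,5,0,0,6](9)

Answer: 1 4 1 3 6 3 0 0 3 5 0 0 6 9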